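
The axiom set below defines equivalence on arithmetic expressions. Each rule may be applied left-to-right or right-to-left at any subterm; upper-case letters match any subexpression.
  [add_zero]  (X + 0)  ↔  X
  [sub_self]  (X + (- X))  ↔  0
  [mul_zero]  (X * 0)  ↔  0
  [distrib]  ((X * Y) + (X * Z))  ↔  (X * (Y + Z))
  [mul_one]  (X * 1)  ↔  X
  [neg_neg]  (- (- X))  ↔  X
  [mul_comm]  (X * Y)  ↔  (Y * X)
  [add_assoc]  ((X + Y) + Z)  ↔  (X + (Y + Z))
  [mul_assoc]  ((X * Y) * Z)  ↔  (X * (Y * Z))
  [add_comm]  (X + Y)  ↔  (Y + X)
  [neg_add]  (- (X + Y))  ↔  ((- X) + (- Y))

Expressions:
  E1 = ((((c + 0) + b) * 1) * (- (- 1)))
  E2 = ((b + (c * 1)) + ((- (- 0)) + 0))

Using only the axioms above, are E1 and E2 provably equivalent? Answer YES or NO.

YES

1. [mul_one →] (((c + 0) + b) * 1)  →  ((c + 0) + b);  E1 = (((c + 0) + b) * (- (- 1)))
2. [add_zero →] (c + 0)  →  c;  E1 = ((c + b) * (- (- 1)))
3. [neg_neg →] (- (- 1))  →  1;  E1 = ((c + b) * 1)
4. [mul_one →] ((c + b) * 1)  →  (c + b)
5. [add_comm →] (c + b)  →  (b + c)
6. [mul_one ←] c  →  (c * 1);  E1 = (b + (c * 1))
7. [add_zero ←] (b + (c * 1))  →  ((b + (c * 1)) + 0)
8. [neg_neg ←] 0  →  (- (- 0));  E1 = ((b + (c * 1)) + (- (- 0)))
9. [add_zero ←] (- (- 0))  →  ((- (- 0)) + 0);  this is E2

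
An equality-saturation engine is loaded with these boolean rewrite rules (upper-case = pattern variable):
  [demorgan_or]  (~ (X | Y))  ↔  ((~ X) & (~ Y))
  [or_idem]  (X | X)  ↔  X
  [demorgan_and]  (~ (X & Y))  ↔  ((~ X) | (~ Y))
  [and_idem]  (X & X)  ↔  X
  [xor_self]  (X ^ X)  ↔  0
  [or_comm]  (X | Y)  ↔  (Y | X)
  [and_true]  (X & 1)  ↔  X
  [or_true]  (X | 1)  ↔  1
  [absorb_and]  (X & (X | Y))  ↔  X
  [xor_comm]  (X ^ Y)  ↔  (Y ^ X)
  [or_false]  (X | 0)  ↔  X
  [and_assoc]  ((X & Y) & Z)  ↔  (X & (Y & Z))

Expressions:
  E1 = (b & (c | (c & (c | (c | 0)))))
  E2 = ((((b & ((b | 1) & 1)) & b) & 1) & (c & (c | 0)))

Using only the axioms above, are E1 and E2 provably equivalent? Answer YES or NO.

(1) (c | 0)  =[or_false →]=  c    ⊢ (b & (c | (c & (c | c))))
(2) (c & (c | c))  =[absorb_and →]=  c    ⊢ (b & (c | c))
(3) (c | c)  =[or_idem →]=  c    ⊢ (b & c)
(4) b  =[and_idem ←]=  (b & b)    ⊢ ((b & b) & c)
(5) b  =[absorb_and ←]=  (b & (b | 1))    ⊢ (((b & (b | 1)) & b) & c)
(6) c  =[absorb_and ←]=  (c & (c | 0))    ⊢ (((b & (b | 1)) & b) & (c & (c | 0)))
(7) (b | 1)  =[and_true ←]=  ((b | 1) & 1)    ⊢ (((b & ((b | 1) & 1)) & b) & (c & (c | 0)))
(8) ((b & ((b | 1) & 1)) & b)  =[and_true ←]=  (((b & ((b | 1) & 1)) & b) & 1)    ⊢ E2

YES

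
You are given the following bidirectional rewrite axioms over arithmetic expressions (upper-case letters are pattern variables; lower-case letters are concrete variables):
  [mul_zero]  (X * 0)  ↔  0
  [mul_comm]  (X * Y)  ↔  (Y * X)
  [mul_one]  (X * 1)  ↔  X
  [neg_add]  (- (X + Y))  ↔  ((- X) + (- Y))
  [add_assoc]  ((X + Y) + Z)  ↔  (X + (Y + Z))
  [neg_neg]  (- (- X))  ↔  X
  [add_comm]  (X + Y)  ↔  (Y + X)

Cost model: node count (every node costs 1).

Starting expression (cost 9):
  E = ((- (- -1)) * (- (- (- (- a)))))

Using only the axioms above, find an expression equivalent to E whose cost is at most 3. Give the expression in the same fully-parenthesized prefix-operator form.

1. [neg_neg →] (- (- -1))  →  -1;  E = (-1 * (- (- (- (- a)))))
2. [neg_neg →] (- (- (- (- a))))  →  (- (- a));  E = (-1 * (- (- a)))
3. [neg_neg →] (- (- a))  →  a;  cost 3 ≤ 3, done

(-1 * a)   [cost 3]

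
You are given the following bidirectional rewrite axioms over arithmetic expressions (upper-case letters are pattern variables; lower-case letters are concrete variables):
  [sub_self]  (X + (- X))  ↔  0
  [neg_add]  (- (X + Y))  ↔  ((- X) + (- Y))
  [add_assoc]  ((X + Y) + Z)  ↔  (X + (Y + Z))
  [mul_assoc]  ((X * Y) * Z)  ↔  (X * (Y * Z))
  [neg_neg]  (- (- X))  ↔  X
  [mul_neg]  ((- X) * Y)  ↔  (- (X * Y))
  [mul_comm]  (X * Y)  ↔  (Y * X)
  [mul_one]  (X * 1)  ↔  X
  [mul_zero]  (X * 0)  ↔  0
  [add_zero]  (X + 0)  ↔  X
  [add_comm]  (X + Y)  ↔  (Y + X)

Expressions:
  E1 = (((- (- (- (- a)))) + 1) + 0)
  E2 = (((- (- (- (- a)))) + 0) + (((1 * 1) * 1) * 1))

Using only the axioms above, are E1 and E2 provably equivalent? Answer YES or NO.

1. [add_zero →] (((- (- (- (- a)))) + 1) + 0)  →  ((- (- (- (- a)))) + 1)
2. [neg_neg →] (- (- a))  →  a;  E1 = ((- (- a)) + 1)
3. [neg_neg →] (- (- a))  →  a;  E1 = (a + 1)
4. [mul_one ←] 1  →  (1 * 1);  E1 = (a + (1 * 1))
5. [neg_neg ←] a  →  (- (- a));  E1 = ((- (- a)) + (1 * 1))
6. [mul_one ←] (1 * 1)  →  ((1 * 1) * 1);  E1 = ((- (- a)) + ((1 * 1) * 1))
7. [mul_one ←] ((1 * 1) * 1)  →  (((1 * 1) * 1) * 1);  E1 = ((- (- a)) + (((1 * 1) * 1) * 1))
8. [add_zero ←] (- (- a))  →  ((- (- a)) + 0);  E1 = (((- (- a)) + 0) + (((1 * 1) * 1) * 1))
9. [neg_neg ←] (- (- a))  →  (- (- (- (- a))));  this is E2

YES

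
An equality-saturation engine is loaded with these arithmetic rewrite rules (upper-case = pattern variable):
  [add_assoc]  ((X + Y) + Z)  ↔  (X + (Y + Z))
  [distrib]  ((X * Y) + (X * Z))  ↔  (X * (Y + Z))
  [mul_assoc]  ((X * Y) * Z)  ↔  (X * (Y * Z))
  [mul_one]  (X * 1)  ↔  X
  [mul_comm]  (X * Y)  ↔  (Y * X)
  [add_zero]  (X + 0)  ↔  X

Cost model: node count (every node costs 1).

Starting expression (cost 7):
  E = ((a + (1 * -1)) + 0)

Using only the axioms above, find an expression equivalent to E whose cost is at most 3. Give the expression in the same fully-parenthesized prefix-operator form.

1. [add_zero →] ((a + (1 * -1)) + 0)  →  (a + (1 * -1))
2. [mul_comm →] (1 * -1)  →  (-1 * 1);  E = (a + (-1 * 1))
3. [mul_one →] (-1 * 1)  →  -1;  cost 3 ≤ 3, done

(a + -1)   [cost 3]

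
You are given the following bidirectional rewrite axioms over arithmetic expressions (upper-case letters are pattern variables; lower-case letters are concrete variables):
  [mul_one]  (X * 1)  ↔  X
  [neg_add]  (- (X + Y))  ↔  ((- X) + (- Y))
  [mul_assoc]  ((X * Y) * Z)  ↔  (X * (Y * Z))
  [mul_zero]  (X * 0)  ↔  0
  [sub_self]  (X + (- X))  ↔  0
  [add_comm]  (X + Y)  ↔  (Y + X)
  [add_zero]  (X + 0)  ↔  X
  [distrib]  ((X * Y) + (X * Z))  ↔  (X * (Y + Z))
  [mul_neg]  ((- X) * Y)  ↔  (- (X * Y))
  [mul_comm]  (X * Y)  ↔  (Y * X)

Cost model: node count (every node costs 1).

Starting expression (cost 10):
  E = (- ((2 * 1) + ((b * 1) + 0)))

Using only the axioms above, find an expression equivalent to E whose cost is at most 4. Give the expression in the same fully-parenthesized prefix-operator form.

(- (b + 2))   [cost 4]

step 1: mul_one (→) rewrites (b * 1) into b, now (- ((2 * 1) + (b + 0)))
step 2: mul_one (→) rewrites (2 * 1) into 2, now (- (2 + (b + 0)))
step 3: add_comm (→) rewrites (2 + (b + 0)) into ((b + 0) + 2), now (- ((b + 0) + 2))
step 4: add_zero (→) rewrites (b + 0) into b, reaching cost 4 (bound 4)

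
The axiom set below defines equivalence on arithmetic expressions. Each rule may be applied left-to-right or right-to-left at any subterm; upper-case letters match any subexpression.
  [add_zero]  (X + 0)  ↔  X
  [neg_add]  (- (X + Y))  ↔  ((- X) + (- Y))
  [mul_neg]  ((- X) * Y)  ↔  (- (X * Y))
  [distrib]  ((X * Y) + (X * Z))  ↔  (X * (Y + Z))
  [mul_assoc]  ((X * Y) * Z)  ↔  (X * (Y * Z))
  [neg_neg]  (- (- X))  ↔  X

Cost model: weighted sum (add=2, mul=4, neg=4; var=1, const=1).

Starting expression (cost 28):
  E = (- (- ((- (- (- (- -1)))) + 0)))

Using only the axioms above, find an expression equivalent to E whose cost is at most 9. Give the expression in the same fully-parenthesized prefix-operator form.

(1) (- (- (- (- -1))))  =[neg_neg →]=  (- (- -1))    ⊢ (- (- ((- (- -1)) + 0)))
(2) (- (- ((- (- -1)) + 0)))  =[neg_neg →]=  ((- (- -1)) + 0)
(3) ((- (- -1)) + 0)  =[add_zero →]=  (- (- -1))    ⊢ cost 9, within 9

(- (- -1))   [cost 9]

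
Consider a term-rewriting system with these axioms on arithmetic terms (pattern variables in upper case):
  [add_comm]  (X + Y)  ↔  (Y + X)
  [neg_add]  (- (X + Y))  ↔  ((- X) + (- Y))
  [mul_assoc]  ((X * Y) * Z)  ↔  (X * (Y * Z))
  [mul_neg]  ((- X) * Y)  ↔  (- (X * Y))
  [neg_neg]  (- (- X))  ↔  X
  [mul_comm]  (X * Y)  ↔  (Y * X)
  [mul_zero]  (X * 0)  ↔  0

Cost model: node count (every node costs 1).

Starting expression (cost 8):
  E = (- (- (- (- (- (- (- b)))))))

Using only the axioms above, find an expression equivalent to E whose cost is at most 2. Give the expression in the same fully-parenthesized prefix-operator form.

(1) (- (- (- b)))  =[neg_neg →]=  (- b)    ⊢ (- (- (- (- (- b)))))
(2) (- (- (- (- b))))  =[neg_neg →]=  (- (- b))    ⊢ (- (- (- b)))
(3) (- (- b))  =[neg_neg →]=  b    ⊢ cost 2, within 2

(- b)   [cost 2]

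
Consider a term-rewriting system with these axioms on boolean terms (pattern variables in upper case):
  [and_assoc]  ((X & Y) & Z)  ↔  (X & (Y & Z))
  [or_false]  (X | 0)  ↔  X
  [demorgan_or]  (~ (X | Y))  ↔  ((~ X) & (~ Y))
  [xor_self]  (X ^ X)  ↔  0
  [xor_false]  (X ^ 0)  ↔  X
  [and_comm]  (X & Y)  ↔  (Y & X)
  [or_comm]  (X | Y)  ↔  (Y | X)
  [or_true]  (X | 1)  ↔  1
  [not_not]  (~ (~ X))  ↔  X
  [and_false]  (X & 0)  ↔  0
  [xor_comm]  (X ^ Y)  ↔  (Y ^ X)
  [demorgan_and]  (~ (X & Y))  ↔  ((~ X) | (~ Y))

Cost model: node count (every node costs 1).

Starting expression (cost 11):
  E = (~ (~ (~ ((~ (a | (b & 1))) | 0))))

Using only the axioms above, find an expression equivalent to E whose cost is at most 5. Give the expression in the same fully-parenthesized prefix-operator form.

1. [or_false →] ((~ (a | (b & 1))) | 0)  →  (~ (a | (b & 1)));  E = (~ (~ (~ (~ (a | (b & 1))))))
2. [not_not →] (~ (~ (~ (a | (b & 1)))))  →  (~ (a | (b & 1)));  E = (~ (~ (a | (b & 1))))
3. [not_not →] (~ (~ (a | (b & 1))))  →  (a | (b & 1));  cost 5 ≤ 5, done

(a | (b & 1))   [cost 5]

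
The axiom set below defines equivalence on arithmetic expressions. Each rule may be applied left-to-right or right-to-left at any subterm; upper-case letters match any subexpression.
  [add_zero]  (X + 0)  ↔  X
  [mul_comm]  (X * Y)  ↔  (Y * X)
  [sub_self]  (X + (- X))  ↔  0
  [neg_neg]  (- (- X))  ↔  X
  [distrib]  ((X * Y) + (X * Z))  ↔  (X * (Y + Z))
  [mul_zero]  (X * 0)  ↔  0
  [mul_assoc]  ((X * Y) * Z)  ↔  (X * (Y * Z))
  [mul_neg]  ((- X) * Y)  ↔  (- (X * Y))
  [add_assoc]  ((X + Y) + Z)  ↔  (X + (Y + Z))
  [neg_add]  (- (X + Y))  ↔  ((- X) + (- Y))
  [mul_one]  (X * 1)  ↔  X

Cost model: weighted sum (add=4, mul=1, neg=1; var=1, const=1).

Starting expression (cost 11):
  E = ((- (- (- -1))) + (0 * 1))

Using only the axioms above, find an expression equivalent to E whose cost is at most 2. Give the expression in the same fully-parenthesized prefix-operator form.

step 1: mul_one (→) rewrites (0 * 1) into 0, now ((- (- (- -1))) + 0)
step 2: neg_neg (→) rewrites (- (- -1)) into -1, now ((- -1) + 0)
step 3: add_zero (→) rewrites ((- -1) + 0) into (- -1), reaching cost 2 (bound 2)

(- -1)   [cost 2]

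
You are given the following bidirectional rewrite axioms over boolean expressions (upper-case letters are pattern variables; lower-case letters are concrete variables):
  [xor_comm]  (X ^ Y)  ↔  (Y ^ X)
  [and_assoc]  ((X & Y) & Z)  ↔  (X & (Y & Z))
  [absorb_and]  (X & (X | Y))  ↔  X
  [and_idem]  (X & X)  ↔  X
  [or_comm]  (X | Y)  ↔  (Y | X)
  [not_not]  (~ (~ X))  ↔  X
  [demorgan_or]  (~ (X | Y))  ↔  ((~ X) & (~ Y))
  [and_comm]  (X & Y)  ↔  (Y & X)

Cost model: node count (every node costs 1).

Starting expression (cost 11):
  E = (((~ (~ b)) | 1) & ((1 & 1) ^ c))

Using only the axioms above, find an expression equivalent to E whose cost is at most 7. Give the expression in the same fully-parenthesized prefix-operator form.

step 1: not_not (→) rewrites (~ (~ b)) into b, now ((b | 1) & ((1 & 1) ^ c))
step 2: xor_comm (→) rewrites ((1 & 1) ^ c) into (c ^ (1 & 1)), now ((b | 1) & (c ^ (1 & 1)))
step 3: and_idem (→) rewrites (1 & 1) into 1, reaching cost 7 (bound 7)

((b | 1) & (c ^ 1))   [cost 7]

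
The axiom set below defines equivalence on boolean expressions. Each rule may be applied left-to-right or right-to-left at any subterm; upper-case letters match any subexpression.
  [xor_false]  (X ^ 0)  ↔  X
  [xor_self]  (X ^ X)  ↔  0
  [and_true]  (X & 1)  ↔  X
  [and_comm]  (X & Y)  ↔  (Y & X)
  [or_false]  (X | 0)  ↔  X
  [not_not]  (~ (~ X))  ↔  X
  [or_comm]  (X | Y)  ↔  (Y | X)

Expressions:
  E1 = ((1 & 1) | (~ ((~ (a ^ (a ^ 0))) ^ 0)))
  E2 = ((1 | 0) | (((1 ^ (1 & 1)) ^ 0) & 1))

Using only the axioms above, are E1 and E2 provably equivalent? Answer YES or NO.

YES

1. [xor_false →] (a ^ 0)  →  a;  E1 = ((1 & 1) | (~ ((~ (a ^ a)) ^ 0)))
2. [xor_false →] ((~ (a ^ a)) ^ 0)  →  (~ (a ^ a));  E1 = ((1 & 1) | (~ (~ (a ^ a))))
3. [not_not →] (~ (~ (a ^ a)))  →  (a ^ a);  E1 = ((1 & 1) | (a ^ a))
4. [xor_self →] (a ^ a)  →  0;  E1 = ((1 & 1) | 0)
5. [and_true →] (1 & 1)  →  1;  E1 = (1 | 0)
6. [xor_self ←] 0  →  (1 ^ 1);  E1 = (1 | (1 ^ 1))
7. [xor_false ←] (1 ^ 1)  →  ((1 ^ 1) ^ 0);  E1 = (1 | ((1 ^ 1) ^ 0))
8. [and_true ←] 1  →  (1 & 1);  E1 = (1 | ((1 ^ (1 & 1)) ^ 0))
9. [or_false ←] 1  →  (1 | 0);  E1 = ((1 | 0) | ((1 ^ (1 & 1)) ^ 0))
10. [and_true ←] ((1 ^ (1 & 1)) ^ 0)  →  (((1 ^ (1 & 1)) ^ 0) & 1);  this is E2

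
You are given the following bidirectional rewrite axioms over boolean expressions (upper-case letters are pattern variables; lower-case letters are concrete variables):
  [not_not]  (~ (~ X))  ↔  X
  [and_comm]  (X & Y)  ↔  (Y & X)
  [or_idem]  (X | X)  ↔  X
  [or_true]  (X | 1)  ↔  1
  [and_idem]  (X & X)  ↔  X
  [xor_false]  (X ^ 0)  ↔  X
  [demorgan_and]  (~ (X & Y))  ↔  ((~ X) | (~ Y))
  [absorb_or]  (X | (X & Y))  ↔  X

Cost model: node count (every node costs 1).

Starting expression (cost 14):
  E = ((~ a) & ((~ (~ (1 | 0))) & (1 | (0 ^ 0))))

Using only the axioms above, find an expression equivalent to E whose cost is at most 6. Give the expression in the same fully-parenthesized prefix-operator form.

((~ a) & (1 | 0))   [cost 6]

(1) (0 ^ 0)  =[xor_false →]=  0    ⊢ ((~ a) & ((~ (~ (1 | 0))) & (1 | 0)))
(2) (~ (~ (1 | 0)))  =[not_not →]=  (1 | 0)    ⊢ ((~ a) & ((1 | 0) & (1 | 0)))
(3) ((1 | 0) & (1 | 0))  =[and_idem →]=  (1 | 0)    ⊢ cost 6, within 6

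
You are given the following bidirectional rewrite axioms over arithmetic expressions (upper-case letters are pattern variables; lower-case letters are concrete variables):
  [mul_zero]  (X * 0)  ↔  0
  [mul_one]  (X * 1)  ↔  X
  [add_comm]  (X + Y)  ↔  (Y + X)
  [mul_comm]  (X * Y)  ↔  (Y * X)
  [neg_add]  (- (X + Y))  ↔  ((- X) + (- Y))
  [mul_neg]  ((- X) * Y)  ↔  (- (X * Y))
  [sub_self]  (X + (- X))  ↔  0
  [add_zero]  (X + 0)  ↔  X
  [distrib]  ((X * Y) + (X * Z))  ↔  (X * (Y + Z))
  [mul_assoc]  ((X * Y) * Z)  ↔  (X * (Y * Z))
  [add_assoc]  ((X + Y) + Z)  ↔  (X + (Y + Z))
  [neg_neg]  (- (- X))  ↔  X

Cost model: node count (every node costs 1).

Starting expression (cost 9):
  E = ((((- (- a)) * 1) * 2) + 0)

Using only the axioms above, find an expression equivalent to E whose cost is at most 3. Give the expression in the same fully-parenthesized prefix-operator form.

1. [neg_neg →] (- (- a))  →  a;  E = (((a * 1) * 2) + 0)
2. [add_zero →] (((a * 1) * 2) + 0)  →  ((a * 1) * 2)
3. [mul_one →] (a * 1)  →  a;  cost 3 ≤ 3, done

(a * 2)   [cost 3]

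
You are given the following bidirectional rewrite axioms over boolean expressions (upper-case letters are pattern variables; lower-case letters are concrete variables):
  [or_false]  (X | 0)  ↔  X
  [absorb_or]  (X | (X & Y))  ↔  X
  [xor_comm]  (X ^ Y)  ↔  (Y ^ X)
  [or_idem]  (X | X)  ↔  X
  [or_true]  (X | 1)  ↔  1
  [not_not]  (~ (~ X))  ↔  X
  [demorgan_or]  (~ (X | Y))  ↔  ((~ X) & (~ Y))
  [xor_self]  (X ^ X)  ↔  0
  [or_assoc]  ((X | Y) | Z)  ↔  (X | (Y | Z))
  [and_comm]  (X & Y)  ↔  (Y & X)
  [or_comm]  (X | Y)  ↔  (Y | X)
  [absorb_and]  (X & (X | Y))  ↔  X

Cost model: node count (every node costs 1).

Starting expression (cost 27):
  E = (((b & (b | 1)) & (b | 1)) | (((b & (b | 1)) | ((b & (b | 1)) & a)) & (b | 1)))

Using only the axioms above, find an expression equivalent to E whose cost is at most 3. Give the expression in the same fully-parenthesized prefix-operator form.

step 1: absorb_or (→) rewrites ((b & (b | 1)) | ((b & (b | 1)) & a)) into (b & (b | 1)), now (((b & (b | 1)) & (b | 1)) | ((b & (b | 1)) & (b | 1)))
step 2: or_idem (→) rewrites (((b & (b | 1)) & (b | 1)) | ((b & (b | 1)) & (b | 1))) into ((b & (b | 1)) & (b | 1))
step 3: or_true (→) rewrites (b | 1) into 1, now ((b & (b | 1)) & 1)
step 4: absorb_and (→) rewrites (b & (b | 1)) into b, reaching cost 3 (bound 3)

(b & 1)   [cost 3]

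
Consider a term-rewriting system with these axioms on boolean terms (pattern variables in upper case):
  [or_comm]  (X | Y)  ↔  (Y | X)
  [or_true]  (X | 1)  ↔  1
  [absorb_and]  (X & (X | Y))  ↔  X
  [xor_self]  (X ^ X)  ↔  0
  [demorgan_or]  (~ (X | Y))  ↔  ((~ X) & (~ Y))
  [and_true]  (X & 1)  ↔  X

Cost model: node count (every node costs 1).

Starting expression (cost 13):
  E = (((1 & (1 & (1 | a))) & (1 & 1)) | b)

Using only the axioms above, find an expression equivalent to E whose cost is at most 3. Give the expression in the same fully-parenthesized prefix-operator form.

(1 | b)   [cost 3]

1. [absorb_and →] (1 & (1 | a))  →  1;  E = (((1 & 1) & (1 & 1)) | b)
2. [and_true →] (1 & 1)  →  1;  E = (((1 & 1) & 1) | b)
3. [and_true →] ((1 & 1) & 1)  →  (1 & 1);  E = ((1 & 1) | b)
4. [and_true →] (1 & 1)  →  1;  cost 3 ≤ 3, done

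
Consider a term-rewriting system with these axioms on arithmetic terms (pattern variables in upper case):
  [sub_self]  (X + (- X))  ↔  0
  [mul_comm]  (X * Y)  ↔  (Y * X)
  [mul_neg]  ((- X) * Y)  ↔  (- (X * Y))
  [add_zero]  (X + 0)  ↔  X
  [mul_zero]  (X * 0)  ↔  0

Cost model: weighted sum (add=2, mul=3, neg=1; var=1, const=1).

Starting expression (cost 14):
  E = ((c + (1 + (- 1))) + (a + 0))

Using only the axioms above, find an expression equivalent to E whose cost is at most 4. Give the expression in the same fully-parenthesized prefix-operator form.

(c + a)   [cost 4]

(1) (1 + (- 1))  =[sub_self →]=  0    ⊢ ((c + 0) + (a + 0))
(2) (c + 0)  =[add_zero →]=  c    ⊢ (c + (a + 0))
(3) (a + 0)  =[add_zero →]=  a    ⊢ cost 4, within 4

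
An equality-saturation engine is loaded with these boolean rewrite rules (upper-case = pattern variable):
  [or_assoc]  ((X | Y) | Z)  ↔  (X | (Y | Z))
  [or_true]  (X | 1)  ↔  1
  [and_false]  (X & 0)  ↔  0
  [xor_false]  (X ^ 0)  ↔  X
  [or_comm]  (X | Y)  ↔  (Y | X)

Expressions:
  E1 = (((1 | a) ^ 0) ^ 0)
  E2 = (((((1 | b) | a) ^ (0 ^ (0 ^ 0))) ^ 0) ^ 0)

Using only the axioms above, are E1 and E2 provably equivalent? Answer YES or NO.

YES

(1) (((1 | a) ^ 0) ^ 0)  =[xor_false →]=  ((1 | a) ^ 0)
(2) (1 | a)  =[or_comm →]=  (a | 1)    ⊢ ((a | 1) ^ 0)
(3) (a | 1)  =[xor_false ←]=  ((a | 1) ^ 0)    ⊢ (((a | 1) ^ 0) ^ 0)
(4) 1  =[or_true ←]=  (b | 1)    ⊢ (((a | (b | 1)) ^ 0) ^ 0)
(5) (b | 1)  =[or_comm →]=  (1 | b)    ⊢ (((a | (1 | b)) ^ 0) ^ 0)
(6) (a | (1 | b))  =[or_comm →]=  ((1 | b) | a)    ⊢ ((((1 | b) | a) ^ 0) ^ 0)
(7) 0  =[xor_false ←]=  (0 ^ 0)    ⊢ ((((1 | b) | a) ^ (0 ^ 0)) ^ 0)
(8) 0  =[xor_false ←]=  (0 ^ 0)    ⊢ ((((1 | b) | a) ^ (0 ^ (0 ^ 0))) ^ 0)
(9) ((((1 | b) | a) ^ (0 ^ (0 ^ 0))) ^ 0)  =[xor_false ←]=  (((((1 | b) | a) ^ (0 ^ (0 ^ 0))) ^ 0) ^ 0)    ⊢ E2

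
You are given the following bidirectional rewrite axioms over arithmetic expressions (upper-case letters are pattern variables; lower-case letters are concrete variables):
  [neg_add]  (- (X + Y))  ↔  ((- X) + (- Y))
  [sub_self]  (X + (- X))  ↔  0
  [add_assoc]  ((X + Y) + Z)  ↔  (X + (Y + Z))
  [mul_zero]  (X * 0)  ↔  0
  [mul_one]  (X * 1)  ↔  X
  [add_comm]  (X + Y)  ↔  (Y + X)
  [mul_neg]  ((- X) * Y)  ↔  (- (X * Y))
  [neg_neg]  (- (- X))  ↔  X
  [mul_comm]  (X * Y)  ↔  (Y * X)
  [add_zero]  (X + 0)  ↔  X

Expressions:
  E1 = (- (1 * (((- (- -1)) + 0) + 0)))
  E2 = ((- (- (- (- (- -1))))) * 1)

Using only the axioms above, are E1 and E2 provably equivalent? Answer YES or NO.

YES

(1) ((- (- -1)) + 0)  =[add_zero →]=  (- (- -1))    ⊢ (- (1 * ((- (- -1)) + 0)))
(2) (- (- -1))  =[neg_neg →]=  -1    ⊢ (- (1 * (-1 + 0)))
(3) (1 * (-1 + 0))  =[mul_comm →]=  ((-1 + 0) * 1)    ⊢ (- ((-1 + 0) * 1))
(4) (-1 + 0)  =[add_zero →]=  -1    ⊢ (- (-1 * 1))
(5) (-1 * 1)  =[mul_one →]=  -1    ⊢ (- -1)
(6) (- -1)  =[neg_neg ←]=  (- (- (- -1)))
(7) (- (- -1))  =[neg_neg ←]=  (- (- (- (- -1))))    ⊢ (- (- (- (- (- -1)))))
(8) (- (- (- (- (- -1)))))  =[mul_one ←]=  ((- (- (- (- (- -1))))) * 1)    ⊢ E2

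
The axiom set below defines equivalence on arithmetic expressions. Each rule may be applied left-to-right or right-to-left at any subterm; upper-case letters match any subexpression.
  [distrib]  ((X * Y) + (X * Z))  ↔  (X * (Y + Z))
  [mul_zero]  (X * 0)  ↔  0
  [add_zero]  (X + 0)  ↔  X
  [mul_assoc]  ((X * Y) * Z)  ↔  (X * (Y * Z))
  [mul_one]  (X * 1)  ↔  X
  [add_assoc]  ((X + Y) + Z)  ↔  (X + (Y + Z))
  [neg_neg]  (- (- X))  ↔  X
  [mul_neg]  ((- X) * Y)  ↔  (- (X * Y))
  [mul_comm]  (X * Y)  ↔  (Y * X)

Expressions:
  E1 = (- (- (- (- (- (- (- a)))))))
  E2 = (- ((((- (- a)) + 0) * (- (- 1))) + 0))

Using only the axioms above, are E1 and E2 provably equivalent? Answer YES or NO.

step 1: neg_neg (→) rewrites (- (- (- (- (- (- (- a))))))) into (- (- (- (- (- a)))))
step 2: neg_neg (→) rewrites (- (- (- (- (- a))))) into (- (- (- a)))
step 3: neg_neg (→) rewrites (- (- (- a))) into (- a)
step 4: mul_one (←) rewrites a into (a * 1), now (- (a * 1))
step 5: add_zero (←) rewrites (a * 1) into ((a * 1) + 0), now (- ((a * 1) + 0))
step 6: neg_neg (←) rewrites 1 into (- (- 1)), now (- ((a * (- (- 1))) + 0))
step 7: add_zero (←) rewrites a into (a + 0), now (- (((a + 0) * (- (- 1))) + 0))
step 8: neg_neg (←) rewrites a into (- (- a)), which is E2

YES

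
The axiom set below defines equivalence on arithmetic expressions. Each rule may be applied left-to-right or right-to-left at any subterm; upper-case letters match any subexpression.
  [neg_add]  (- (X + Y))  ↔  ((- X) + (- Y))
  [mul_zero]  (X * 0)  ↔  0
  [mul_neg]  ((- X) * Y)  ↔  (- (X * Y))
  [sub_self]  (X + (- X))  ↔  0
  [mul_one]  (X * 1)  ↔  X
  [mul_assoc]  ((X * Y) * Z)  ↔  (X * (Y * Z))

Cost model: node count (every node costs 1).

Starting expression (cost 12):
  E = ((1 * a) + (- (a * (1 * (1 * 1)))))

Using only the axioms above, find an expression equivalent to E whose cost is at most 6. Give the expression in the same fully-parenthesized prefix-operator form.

1. [mul_one →] (1 * 1)  →  1;  E = ((1 * a) + (- (a * (1 * 1))))
2. [mul_one →] (1 * 1)  →  1;  E = ((1 * a) + (- (a * 1)))
3. [mul_one →] (a * 1)  →  a;  cost 6 ≤ 6, done

((1 * a) + (- a))   [cost 6]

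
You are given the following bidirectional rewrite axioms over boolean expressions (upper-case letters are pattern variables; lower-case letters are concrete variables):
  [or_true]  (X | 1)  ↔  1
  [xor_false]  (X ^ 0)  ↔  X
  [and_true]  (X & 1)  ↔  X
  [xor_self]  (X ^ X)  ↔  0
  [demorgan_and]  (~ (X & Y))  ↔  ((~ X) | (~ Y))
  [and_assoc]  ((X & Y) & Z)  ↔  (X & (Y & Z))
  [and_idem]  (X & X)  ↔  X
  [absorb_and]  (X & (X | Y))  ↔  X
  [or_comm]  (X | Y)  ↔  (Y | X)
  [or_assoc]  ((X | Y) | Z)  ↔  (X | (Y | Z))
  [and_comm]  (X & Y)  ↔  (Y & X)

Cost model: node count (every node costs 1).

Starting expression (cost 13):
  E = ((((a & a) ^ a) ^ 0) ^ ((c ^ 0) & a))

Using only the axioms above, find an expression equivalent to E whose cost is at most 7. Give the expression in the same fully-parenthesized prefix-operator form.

1. [xor_false →] (((a & a) ^ a) ^ 0)  →  ((a & a) ^ a);  E = (((a & a) ^ a) ^ ((c ^ 0) & a))
2. [xor_false →] (c ^ 0)  →  c;  E = (((a & a) ^ a) ^ (c & a))
3. [and_idem →] (a & a)  →  a;  cost 7 ≤ 7, done

((a ^ a) ^ (c & a))   [cost 7]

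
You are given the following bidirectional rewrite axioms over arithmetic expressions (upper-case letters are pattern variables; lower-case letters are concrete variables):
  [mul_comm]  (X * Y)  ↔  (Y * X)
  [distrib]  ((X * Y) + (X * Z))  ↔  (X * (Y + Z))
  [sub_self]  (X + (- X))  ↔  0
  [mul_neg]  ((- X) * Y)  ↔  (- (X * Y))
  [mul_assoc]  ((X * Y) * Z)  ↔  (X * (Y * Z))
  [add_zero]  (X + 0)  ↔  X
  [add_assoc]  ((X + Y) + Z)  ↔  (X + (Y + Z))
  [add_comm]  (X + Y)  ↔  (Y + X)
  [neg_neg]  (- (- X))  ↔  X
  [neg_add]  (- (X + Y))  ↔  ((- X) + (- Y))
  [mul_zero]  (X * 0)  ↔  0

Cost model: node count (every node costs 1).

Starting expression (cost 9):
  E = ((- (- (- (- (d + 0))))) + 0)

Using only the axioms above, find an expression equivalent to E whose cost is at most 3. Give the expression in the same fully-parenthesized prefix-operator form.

step 1: add_zero (→) rewrites ((- (- (- (- (d + 0))))) + 0) into (- (- (- (- (d + 0)))))
step 2: neg_neg (→) rewrites (- (- (d + 0))) into (d + 0), now (- (- (d + 0)))
step 3: add_zero (→) rewrites (d + 0) into d, reaching cost 3 (bound 3)

(- (- d))   [cost 3]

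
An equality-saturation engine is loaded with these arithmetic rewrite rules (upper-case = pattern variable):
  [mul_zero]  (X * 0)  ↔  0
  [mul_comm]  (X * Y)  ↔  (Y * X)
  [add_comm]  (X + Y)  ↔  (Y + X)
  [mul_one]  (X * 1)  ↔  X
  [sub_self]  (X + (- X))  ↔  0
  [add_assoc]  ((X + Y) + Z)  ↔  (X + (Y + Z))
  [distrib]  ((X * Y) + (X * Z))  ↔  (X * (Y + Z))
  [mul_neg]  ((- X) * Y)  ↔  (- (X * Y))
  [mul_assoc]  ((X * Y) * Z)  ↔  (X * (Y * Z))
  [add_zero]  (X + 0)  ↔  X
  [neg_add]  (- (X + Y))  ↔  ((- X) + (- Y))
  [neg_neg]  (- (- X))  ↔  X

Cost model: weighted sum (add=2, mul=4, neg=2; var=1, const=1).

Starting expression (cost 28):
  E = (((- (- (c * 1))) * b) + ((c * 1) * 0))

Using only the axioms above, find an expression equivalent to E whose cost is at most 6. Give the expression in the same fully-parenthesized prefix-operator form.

(1) (- (- (c * 1)))  =[neg_neg →]=  (c * 1)    ⊢ (((c * 1) * b) + ((c * 1) * 0))
(2) (((c * 1) * b) + ((c * 1) * 0))  =[distrib →]=  ((c * 1) * (b + 0))
(3) ((c * 1) * (b + 0))  =[mul_assoc →]=  (c * (1 * (b + 0)))
(4) (b + 0)  =[add_zero →]=  b    ⊢ (c * (1 * b))
(5) (1 * b)  =[mul_comm →]=  (b * 1)    ⊢ (c * (b * 1))
(6) (b * 1)  =[mul_one →]=  b    ⊢ cost 6, within 6

(c * b)   [cost 6]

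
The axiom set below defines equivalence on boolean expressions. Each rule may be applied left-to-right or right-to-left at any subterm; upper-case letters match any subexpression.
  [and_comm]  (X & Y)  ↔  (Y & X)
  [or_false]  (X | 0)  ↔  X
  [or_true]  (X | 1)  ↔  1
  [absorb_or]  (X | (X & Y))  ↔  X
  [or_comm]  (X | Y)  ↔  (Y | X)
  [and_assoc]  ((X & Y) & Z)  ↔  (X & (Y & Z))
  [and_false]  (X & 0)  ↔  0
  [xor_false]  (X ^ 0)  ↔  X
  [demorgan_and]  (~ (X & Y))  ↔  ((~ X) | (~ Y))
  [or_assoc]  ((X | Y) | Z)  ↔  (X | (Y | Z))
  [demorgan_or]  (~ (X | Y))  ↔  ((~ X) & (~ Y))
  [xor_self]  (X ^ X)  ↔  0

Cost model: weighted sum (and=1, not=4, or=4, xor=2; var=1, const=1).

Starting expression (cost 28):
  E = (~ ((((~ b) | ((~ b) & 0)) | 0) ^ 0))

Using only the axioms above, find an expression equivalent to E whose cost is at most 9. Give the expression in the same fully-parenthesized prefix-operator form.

1. [absorb_or →] ((~ b) | ((~ b) & 0))  →  (~ b);  E = (~ (((~ b) | 0) ^ 0))
2. [xor_false →] (((~ b) | 0) ^ 0)  →  ((~ b) | 0);  E = (~ ((~ b) | 0))
3. [or_false →] ((~ b) | 0)  →  (~ b);  cost 9 ≤ 9, done

(~ (~ b))   [cost 9]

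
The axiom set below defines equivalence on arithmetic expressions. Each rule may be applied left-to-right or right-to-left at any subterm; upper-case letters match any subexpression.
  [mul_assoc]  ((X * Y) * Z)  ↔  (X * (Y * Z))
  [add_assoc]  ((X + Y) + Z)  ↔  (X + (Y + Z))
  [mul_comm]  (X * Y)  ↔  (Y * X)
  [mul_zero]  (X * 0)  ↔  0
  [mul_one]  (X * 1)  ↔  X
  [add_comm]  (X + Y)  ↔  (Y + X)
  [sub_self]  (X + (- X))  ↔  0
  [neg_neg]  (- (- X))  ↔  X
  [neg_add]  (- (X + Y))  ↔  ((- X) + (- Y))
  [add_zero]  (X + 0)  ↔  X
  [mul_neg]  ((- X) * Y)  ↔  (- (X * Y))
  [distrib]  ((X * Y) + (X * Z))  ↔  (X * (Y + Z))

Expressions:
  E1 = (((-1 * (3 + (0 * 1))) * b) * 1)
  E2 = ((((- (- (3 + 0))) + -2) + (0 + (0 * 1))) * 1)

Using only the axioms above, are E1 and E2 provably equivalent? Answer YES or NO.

NO

All listed rules preserve value, hence provable equivalence implies equal values everywhere; look for a separating assignment.
b=0 gives E1 ↦ 0, E2 ↦ 1; values differ ⇒ not provably equivalent.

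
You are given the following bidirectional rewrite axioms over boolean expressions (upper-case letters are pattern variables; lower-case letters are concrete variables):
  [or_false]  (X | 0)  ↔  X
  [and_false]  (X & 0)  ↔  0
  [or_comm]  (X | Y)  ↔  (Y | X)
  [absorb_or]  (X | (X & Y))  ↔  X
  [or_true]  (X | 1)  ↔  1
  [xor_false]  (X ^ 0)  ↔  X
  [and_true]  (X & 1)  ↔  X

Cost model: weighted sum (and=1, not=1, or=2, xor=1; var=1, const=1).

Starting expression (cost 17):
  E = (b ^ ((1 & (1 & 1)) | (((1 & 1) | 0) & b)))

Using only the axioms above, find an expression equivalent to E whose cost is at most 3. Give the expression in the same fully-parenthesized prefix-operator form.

step 1: or_false (→) rewrites ((1 & 1) | 0) into (1 & 1), now (b ^ ((1 & (1 & 1)) | ((1 & 1) & b)))
step 2: and_true (→) rewrites (1 & 1) into 1, now (b ^ ((1 & 1) | ((1 & 1) & b)))
step 3: absorb_or (→) rewrites ((1 & 1) | ((1 & 1) & b)) into (1 & 1), now (b ^ (1 & 1))
step 4: and_true (→) rewrites (1 & 1) into 1, reaching cost 3 (bound 3)

(b ^ 1)   [cost 3]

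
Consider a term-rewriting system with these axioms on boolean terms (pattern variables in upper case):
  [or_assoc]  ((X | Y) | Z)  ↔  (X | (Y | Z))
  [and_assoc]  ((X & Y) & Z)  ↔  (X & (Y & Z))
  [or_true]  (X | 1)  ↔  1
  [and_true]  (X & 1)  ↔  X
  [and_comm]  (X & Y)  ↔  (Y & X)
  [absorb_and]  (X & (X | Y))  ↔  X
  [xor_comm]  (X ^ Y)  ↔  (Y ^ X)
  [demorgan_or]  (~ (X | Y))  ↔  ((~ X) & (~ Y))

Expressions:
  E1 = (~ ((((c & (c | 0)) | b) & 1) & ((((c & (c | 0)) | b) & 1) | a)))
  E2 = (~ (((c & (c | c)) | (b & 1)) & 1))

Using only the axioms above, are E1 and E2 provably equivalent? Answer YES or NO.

YES

1. [absorb_and →] ((((c & (c | 0)) | b) & 1) & ((((c & (c | 0)) | b) & 1) | a))  →  (((c & (c | 0)) | b) & 1);  E1 = (~ (((c & (c | 0)) | b) & 1))
2. [and_true →] (((c & (c | 0)) | b) & 1)  →  ((c & (c | 0)) | b);  E1 = (~ ((c & (c | 0)) | b))
3. [absorb_and →] (c & (c | 0))  →  c;  E1 = (~ (c | b))
4. [absorb_and ←] c  →  (c & (c | c));  E1 = (~ ((c & (c | c)) | b))
5. [and_true ←] b  →  (b & 1);  E1 = (~ ((c & (c | c)) | (b & 1)))
6. [and_true ←] ((c & (c | c)) | (b & 1))  →  (((c & (c | c)) | (b & 1)) & 1);  this is E2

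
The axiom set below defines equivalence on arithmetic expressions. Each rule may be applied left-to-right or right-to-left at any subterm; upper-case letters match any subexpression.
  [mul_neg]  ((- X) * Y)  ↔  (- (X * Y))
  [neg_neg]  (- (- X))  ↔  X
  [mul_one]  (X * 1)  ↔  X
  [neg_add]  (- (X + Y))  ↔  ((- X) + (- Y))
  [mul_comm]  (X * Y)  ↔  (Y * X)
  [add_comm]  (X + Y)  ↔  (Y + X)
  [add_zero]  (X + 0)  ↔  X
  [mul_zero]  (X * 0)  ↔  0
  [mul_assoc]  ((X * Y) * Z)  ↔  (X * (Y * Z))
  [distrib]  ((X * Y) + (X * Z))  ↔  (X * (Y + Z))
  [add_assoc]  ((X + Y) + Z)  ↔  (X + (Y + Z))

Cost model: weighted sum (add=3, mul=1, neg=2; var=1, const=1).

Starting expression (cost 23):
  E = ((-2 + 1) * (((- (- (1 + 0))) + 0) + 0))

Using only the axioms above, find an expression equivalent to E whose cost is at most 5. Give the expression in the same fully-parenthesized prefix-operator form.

1. [add_zero →] (1 + 0)  →  1;  E = ((-2 + 1) * (((- (- 1)) + 0) + 0))
2. [add_zero →] ((- (- 1)) + 0)  →  (- (- 1));  E = ((-2 + 1) * ((- (- 1)) + 0))
3. [neg_neg →] (- (- 1))  →  1;  E = ((-2 + 1) * (1 + 0))
4. [add_zero →] (1 + 0)  →  1;  E = ((-2 + 1) * 1)
5. [mul_one →] ((-2 + 1) * 1)  →  (-2 + 1);  cost 5 ≤ 5, done

(-2 + 1)   [cost 5]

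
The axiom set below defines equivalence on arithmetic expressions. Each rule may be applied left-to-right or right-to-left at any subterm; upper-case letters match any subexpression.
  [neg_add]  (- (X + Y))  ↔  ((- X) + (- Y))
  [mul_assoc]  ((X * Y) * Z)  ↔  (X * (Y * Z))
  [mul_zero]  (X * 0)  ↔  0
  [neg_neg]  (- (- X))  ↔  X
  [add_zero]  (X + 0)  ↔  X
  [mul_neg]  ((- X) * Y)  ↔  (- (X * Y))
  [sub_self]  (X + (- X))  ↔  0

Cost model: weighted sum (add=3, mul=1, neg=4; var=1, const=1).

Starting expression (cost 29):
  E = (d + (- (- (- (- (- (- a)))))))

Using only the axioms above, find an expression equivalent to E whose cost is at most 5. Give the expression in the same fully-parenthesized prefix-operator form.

(1) (- (- (- (- a))))  =[neg_neg →]=  (- (- a))    ⊢ (d + (- (- (- (- a)))))
(2) (- (- (- a)))  =[neg_neg →]=  (- a)    ⊢ (d + (- (- a)))
(3) (- (- a))  =[neg_neg →]=  a    ⊢ cost 5, within 5

(d + a)   [cost 5]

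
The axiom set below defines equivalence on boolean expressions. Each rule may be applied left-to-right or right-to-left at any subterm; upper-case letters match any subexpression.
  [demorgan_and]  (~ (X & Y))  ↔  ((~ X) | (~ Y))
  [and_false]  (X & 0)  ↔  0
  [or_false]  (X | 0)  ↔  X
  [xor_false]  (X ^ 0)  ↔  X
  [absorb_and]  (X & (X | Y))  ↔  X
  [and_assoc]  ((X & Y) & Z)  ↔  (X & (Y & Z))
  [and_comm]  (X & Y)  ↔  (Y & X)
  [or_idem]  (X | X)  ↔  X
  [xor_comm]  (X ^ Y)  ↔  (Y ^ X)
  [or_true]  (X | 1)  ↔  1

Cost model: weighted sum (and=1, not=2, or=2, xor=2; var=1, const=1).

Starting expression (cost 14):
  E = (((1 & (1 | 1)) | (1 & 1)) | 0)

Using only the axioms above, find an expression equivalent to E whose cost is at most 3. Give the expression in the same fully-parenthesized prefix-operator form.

(1 & 1)   [cost 3]

(1) (((1 & (1 | 1)) | (1 & 1)) | 0)  =[or_false →]=  ((1 & (1 | 1)) | (1 & 1))
(2) (1 | 1)  =[or_idem →]=  1    ⊢ ((1 & 1) | (1 & 1))
(3) ((1 & 1) | (1 & 1))  =[or_idem →]=  (1 & 1)    ⊢ cost 3, within 3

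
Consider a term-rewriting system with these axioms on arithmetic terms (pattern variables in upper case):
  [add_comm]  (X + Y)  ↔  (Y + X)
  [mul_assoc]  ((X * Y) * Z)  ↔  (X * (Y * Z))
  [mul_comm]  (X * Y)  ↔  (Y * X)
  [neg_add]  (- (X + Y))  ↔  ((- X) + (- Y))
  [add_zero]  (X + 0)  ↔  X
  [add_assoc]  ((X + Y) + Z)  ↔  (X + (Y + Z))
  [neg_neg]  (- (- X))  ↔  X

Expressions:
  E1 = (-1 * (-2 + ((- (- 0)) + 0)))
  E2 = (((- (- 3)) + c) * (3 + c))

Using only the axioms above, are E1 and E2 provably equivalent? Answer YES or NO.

Every axiom is a valid identity, so a rewrite proof would force E1 and E2 to agree under every assignment.
At c=0: E1 = 2 but E2 = 9; they differ, so no derivation exists.

NO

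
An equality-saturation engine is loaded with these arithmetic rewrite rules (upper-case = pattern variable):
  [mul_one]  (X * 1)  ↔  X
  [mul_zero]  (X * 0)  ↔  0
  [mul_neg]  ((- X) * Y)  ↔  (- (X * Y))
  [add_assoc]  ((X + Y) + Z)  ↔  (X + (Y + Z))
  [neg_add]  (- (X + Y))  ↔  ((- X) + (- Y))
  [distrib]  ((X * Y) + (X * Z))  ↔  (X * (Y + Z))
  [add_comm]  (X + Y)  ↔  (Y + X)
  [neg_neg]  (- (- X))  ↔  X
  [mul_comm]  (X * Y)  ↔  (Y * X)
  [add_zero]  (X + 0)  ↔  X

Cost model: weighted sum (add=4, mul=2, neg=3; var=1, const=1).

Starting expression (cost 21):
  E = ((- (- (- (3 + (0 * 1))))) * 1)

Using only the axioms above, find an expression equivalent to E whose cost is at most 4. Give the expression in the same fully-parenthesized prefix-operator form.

(- 3)   [cost 4]

step 1: mul_one (→) rewrites ((- (- (- (3 + (0 * 1))))) * 1) into (- (- (- (3 + (0 * 1)))))
step 2: neg_neg (→) rewrites (- (- (- (3 + (0 * 1))))) into (- (3 + (0 * 1)))
step 3: mul_one (→) rewrites (0 * 1) into 0, now (- (3 + 0))
step 4: add_zero (→) rewrites (3 + 0) into 3, reaching cost 4 (bound 4)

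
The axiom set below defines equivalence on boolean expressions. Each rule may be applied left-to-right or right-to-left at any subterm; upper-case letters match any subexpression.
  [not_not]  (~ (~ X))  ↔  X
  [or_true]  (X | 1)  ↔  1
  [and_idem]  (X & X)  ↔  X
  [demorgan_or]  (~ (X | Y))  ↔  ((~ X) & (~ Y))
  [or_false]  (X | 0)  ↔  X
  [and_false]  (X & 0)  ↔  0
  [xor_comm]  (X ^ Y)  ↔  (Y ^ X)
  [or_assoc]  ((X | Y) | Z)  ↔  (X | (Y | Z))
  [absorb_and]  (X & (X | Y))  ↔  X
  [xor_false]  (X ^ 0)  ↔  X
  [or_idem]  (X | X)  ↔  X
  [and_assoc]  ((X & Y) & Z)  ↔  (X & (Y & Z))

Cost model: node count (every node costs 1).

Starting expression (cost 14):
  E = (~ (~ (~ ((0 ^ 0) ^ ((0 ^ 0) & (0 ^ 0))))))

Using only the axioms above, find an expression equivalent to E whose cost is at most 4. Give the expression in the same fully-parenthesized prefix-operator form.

(1) ((0 ^ 0) & (0 ^ 0))  =[and_idem →]=  (0 ^ 0)    ⊢ (~ (~ (~ ((0 ^ 0) ^ (0 ^ 0)))))
(2) (0 ^ 0)  =[xor_false →]=  0    ⊢ (~ (~ (~ (0 ^ (0 ^ 0)))))
(3) (0 ^ 0)  =[xor_false →]=  0    ⊢ (~ (~ (~ (0 ^ 0))))
(4) (~ (~ (0 ^ 0)))  =[not_not →]=  (0 ^ 0)    ⊢ cost 4, within 4

(~ (0 ^ 0))   [cost 4]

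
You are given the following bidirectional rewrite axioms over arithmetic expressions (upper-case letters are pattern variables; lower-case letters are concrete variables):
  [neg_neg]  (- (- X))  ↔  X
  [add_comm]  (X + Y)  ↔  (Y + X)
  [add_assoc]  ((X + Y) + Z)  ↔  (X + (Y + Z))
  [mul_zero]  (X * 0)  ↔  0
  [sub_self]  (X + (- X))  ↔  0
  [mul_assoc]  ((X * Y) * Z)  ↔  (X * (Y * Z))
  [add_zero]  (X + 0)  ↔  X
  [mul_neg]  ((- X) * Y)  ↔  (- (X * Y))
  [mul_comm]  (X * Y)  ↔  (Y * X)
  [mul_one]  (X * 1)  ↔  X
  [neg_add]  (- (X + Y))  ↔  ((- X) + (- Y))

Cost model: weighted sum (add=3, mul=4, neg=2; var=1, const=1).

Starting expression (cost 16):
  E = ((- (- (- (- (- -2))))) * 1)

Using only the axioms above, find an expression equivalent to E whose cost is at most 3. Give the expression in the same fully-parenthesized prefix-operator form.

(- -2)   [cost 3]

(1) (- (- (- -2)))  =[neg_neg →]=  (- -2)    ⊢ ((- (- (- -2))) * 1)
(2) (- (- -2))  =[neg_neg →]=  -2    ⊢ ((- -2) * 1)
(3) ((- -2) * 1)  =[mul_one →]=  (- -2)    ⊢ cost 3, within 3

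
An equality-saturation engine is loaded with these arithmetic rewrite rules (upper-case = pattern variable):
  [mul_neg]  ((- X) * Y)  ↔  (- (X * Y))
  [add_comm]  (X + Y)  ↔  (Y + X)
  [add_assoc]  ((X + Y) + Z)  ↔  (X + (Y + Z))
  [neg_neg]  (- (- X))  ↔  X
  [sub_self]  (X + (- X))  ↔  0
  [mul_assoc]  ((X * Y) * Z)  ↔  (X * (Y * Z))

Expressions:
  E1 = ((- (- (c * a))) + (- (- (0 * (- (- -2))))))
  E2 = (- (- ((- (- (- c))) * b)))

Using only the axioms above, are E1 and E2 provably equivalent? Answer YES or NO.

All listed rules preserve value, hence provable equivalence implies equal values everywhere; look for a separating assignment.
a=0, b=1, c=1 gives E1 ↦ 0, E2 ↦ -1; values differ ⇒ not provably equivalent.

NO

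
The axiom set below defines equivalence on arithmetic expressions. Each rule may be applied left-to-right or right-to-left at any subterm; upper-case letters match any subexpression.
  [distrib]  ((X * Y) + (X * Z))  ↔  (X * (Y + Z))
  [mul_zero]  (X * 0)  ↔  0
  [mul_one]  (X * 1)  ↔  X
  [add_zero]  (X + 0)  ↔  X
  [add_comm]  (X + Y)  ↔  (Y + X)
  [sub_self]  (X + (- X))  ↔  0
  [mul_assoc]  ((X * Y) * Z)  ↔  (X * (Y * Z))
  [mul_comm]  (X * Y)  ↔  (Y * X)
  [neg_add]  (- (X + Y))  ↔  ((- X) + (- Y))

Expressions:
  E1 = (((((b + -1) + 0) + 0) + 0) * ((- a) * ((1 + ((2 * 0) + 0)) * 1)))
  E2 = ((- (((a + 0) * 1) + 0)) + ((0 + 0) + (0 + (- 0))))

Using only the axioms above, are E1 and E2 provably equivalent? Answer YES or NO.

NO

The axioms are sound identities: if E1 ↔* E2 then E1 and E2 evaluate identically under any assignment.
Under a=1, b=0: E1 evaluates to 1, E2 to -1. Distinct ⇒ no rewrite sequence connects them.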